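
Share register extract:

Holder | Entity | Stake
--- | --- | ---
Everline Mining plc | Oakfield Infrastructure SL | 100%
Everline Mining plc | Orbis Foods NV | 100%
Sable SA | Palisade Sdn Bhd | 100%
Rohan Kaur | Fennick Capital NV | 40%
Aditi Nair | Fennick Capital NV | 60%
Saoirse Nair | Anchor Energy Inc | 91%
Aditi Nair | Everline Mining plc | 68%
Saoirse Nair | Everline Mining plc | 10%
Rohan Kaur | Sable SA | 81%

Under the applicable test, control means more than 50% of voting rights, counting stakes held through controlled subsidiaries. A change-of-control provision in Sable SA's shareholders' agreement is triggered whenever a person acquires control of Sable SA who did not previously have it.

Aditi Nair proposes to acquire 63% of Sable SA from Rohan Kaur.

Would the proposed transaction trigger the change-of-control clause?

Yes

The purchase adds only to Aditi's holdings (Rohan's stake shrinks), so Aditi is the only person who could newly come to control Sable.
Aditi holds 68% of Everline, so Aditi controls Everline.
Aditi holds 60% of Fennick, so Aditi controls Fennick.
Everline holds 100% of Orbis, so Aditi controls Orbis.
Everline holds 100% of Oakfield, so Aditi controls Oakfield.
Neither Aditi nor any entity Aditi controls holds any voting interest in Sable.
So before the transaction, Aditi does not control Sable.
After the purchase, Aditi holds 63% of Sable directly, and Rohan's stake falls to 18%.
Aditi holds 63% of Sable, so Aditi controls Sable.
Aditi did not control Sable before and does after, so the clause is triggered.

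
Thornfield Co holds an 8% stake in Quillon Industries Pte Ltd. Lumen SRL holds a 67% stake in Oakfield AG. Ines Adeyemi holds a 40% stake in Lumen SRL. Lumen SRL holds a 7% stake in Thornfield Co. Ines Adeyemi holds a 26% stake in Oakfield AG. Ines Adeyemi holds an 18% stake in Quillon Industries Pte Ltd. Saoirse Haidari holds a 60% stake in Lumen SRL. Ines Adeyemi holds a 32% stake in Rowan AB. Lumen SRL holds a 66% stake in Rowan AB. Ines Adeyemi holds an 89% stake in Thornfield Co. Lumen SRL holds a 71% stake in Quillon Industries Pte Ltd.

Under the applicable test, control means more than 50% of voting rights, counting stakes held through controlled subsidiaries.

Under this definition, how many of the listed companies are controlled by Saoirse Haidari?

Saoirse holds 60% of Lumen, so Saoirse controls Lumen.
Lumen holds 67% of Oakfield, so Saoirse controls Oakfield.
Lumen holds 66% of Rowan, so Saoirse controls Rowan.
Lumen holds 71% of Quillon, so Saoirse controls Quillon.
No other company's threshold is met.
Saoirse controls 4 companies.

4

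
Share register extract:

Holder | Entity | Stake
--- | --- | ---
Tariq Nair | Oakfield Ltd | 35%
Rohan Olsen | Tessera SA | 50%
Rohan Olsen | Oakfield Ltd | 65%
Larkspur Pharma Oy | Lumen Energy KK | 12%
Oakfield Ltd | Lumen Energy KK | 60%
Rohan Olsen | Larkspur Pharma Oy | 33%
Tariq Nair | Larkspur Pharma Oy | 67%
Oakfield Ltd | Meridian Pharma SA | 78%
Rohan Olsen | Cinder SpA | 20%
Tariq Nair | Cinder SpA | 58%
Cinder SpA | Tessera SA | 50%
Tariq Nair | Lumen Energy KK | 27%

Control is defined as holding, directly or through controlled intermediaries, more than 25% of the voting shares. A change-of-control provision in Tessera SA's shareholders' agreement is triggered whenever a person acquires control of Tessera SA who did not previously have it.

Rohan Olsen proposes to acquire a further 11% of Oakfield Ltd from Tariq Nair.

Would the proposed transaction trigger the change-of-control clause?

The purchase adds only to Rohan's holdings (Tariq's stake shrinks), so Rohan is the only person who could newly come to control Tessera.
Rohan holds 50% of Tessera, so Rohan controls Tessera.
So Rohan already controls Tessera before the transaction.
After the purchase, Rohan's direct stake in Oakfield rises to 65% + 11% = 76%, and Tariq's stake falls to 24%.
Rohan controlled Tessera already, so this is not a new person acquiring control; every other person's position is unchanged or reduced.
No new person acquires control, so the clause is not triggered.

No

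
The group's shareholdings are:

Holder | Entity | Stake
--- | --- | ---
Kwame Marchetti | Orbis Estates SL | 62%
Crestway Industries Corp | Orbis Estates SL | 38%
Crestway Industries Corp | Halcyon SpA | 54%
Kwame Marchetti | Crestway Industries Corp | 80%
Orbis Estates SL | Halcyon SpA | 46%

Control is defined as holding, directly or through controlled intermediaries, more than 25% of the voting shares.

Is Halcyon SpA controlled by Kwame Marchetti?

Kwame holds 80% of Crestway, so Kwame controls Crestway.
Crestway and Kwame together hold 38% + 62% = 100% of Orbis, so Kwame controls Orbis.
Crestway and Orbis together hold 54% + 46% = 100% of Halcyon, so Kwame controls Halcyon.

Yes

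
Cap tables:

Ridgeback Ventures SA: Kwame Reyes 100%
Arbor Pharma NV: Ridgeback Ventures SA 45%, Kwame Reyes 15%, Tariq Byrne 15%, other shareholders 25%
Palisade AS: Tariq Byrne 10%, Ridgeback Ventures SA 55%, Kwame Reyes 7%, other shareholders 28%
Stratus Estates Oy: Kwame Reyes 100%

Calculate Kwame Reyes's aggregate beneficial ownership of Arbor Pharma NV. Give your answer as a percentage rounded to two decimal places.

Kwame reaches Arbor along 2 paths.
Via Ridgeback: 100% × 45% = 45%.
Direct stake: 15% = 15%.
Total: 45% + 15% = 60%.
Rounded: 60.00%.

60.00%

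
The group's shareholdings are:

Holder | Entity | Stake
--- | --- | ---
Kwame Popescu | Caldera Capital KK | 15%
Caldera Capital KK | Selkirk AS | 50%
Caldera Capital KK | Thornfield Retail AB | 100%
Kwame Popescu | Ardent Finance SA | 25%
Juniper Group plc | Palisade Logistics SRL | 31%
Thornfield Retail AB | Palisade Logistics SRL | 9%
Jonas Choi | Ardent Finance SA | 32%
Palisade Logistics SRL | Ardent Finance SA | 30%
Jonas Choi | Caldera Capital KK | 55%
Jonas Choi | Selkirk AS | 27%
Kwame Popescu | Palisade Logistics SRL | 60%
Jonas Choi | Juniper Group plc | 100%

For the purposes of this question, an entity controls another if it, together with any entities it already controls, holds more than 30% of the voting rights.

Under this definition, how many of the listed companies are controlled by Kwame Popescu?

Kwame holds 60% of Palisade, so Kwame controls Palisade.
Palisade and Kwame together hold 30% + 25% = 55% of Ardent, so Kwame controls Ardent.
No other company's threshold is met.
Kwame controls 2 companies.

2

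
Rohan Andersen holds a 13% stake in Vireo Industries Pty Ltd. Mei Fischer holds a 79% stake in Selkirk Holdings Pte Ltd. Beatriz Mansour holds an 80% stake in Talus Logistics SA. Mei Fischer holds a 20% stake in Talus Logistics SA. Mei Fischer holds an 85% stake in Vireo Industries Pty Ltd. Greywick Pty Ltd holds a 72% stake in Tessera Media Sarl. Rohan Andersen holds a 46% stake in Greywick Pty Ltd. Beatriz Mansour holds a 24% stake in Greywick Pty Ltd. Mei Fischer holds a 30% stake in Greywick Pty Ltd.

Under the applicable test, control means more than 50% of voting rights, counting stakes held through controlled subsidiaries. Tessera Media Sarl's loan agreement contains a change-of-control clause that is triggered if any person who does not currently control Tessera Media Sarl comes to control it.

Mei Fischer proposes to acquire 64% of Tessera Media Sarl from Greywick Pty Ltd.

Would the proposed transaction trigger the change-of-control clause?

Yes

The purchase adds only to Mei's holdings (Greywick's stake shrinks), so Mei is the only person who could newly come to control Tessera.
Mei holds 79% of Selkirk, so Mei controls Selkirk.
Mei holds 85% of Vireo, so Mei controls Vireo.
Neither Mei nor any entity Mei controls holds any voting interest in Tessera.
So before the transaction, Mei does not control Tessera.
After the purchase, Mei holds 64% of Tessera directly, and Greywick's stake falls to 8%.
Mei holds 64% of Tessera, so Mei controls Tessera.
Mei did not control Tessera before and does after, so the clause is triggered.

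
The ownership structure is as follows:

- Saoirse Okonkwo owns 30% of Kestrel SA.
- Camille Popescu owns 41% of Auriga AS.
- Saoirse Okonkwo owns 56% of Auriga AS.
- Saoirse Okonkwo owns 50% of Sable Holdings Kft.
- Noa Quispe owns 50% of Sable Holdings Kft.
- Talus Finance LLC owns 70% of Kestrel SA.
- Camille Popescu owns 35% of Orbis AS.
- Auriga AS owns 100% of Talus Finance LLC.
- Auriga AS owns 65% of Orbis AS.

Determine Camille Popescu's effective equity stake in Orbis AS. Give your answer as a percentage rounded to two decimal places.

61.65%

Camille reaches Orbis along 2 paths.
Direct stake: 35% = 35%.
Via Auriga: 41% × 65% = 26.65%.
Total: 35% + 26.65% = 61.65%.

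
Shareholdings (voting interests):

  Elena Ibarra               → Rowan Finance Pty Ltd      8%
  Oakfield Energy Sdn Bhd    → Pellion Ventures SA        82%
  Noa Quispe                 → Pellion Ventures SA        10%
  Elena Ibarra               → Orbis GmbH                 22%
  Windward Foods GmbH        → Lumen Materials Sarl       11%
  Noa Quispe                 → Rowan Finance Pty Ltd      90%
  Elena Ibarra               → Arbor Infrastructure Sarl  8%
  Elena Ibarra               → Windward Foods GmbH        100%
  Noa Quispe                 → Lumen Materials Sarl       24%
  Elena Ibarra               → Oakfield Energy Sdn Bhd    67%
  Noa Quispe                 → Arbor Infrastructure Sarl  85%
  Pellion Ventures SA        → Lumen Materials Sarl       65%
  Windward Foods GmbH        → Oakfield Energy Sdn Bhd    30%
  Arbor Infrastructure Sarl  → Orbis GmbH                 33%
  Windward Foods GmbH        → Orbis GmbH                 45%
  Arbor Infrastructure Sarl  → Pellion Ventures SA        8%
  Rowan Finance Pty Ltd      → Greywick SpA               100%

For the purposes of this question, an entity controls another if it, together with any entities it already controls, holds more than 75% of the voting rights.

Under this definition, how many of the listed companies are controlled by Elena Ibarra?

4

Elena holds 100% of Windward, so Elena controls Windward.
Elena and Windward together hold 67% + 30% = 97% of Oakfield, so Elena controls Oakfield.
Oakfield holds 82% of Pellion, so Elena controls Pellion.
Pellion and Windward together hold 65% + 11% = 76% of Lumen, so Elena controls Lumen.
No other company's threshold is met.
Elena controls 4 companies.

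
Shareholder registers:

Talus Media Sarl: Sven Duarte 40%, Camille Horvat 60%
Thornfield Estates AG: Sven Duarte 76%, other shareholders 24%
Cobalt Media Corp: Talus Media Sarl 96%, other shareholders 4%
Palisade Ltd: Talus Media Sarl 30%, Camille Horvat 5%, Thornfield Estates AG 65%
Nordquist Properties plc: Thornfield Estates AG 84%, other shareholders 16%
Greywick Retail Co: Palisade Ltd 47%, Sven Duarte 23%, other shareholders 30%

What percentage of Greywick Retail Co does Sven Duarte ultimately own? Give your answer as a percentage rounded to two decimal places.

51.86%

Sven reaches Greywick along 3 paths.
Via Talus → Palisade: 40% × 30% × 47% = 5.64%.
Via Thornfield → Palisade: 76% × 65% × 47% = 23.218%.
Direct stake: 23% = 23%.
Total: 5.64% + 23.218% + 23% = 51.858%.
Rounded: 51.86%.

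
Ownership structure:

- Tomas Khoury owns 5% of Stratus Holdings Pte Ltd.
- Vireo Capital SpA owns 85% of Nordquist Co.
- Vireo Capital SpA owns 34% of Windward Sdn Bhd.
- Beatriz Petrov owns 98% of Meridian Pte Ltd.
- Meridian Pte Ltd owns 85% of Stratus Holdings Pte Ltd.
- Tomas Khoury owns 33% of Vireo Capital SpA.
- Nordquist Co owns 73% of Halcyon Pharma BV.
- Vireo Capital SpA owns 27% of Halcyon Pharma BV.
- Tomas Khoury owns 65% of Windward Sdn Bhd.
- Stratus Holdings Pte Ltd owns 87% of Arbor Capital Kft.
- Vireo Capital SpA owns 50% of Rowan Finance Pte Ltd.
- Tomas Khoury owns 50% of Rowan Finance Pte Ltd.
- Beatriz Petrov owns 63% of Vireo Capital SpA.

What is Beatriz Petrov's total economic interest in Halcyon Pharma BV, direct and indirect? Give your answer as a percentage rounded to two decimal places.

Beatriz reaches Halcyon along 2 paths.
Via Vireo → Nordquist: 63% × 85% × 73% = 39.0915%.
Via Vireo: 63% × 27% = 17.01%.
Total: 39.0915% + 17.01% = 56.1015%.
Rounded: 56.10%.

56.10%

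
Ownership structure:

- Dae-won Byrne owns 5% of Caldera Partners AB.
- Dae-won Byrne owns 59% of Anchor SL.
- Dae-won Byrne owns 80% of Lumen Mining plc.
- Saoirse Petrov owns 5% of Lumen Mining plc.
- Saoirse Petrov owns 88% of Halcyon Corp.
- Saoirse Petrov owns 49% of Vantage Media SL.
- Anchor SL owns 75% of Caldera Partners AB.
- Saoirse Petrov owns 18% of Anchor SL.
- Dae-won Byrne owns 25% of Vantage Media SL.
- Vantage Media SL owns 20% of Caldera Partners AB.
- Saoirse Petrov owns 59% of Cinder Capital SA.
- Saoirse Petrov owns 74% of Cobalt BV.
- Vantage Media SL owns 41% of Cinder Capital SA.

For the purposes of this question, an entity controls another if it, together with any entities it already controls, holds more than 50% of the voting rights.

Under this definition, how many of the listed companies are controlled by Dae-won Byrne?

Dae-won holds 59% of Anchor, so Dae-won controls Anchor.
Dae-won holds 80% of Lumen, so Dae-won controls Lumen.
Anchor and Dae-won together hold 75% + 5% = 80% of Caldera, so Dae-won controls Caldera.
No other company's threshold is met.
Dae-won controls 3 companies.

3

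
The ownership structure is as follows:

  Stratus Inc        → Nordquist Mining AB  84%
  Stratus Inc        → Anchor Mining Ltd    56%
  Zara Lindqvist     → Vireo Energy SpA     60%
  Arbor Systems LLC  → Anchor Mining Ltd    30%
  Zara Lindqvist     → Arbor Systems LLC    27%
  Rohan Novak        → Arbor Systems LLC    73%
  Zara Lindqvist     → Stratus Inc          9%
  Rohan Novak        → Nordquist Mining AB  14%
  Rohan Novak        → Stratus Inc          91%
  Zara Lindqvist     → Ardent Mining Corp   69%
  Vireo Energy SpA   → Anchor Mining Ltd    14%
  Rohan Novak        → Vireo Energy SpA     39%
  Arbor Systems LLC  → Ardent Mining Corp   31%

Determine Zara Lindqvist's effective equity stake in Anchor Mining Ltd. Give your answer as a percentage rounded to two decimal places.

Zara reaches Anchor along 3 paths.
Via Stratus: 9% × 56% = 5.04%.
Via Vireo: 60% × 14% = 8.4%.
Via Arbor: 27% × 30% = 8.1%.
Total: 5.04% + 8.4% + 8.1% = 21.54%.

21.54%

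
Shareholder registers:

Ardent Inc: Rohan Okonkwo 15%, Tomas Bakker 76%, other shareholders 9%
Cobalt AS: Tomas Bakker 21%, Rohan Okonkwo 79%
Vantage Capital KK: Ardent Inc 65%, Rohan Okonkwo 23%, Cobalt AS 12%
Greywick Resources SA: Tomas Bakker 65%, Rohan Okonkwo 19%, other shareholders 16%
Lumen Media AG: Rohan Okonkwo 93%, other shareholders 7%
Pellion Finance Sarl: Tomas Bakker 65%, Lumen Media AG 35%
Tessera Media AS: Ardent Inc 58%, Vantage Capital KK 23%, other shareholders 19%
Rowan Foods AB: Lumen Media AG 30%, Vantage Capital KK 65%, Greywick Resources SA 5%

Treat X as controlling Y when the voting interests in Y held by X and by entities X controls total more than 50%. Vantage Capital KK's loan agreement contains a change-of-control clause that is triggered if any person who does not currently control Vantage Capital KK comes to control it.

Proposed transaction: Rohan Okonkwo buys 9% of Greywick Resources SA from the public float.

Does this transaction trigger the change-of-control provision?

The purchase changes only Rohan's holdings, so Rohan is the only person who could newly come to control Vantage.
Rohan holds 79% of Cobalt, so Rohan controls Cobalt.
Rohan holds 93% of Lumen, so Rohan controls Lumen.
In Vantage, Rohan's side holds only 23% + 12% = 35%, not > 50%.
So before the transaction, Rohan does not control Vantage.
After the purchase, Rohan's direct stake in Greywick rises to 19% + 9% = 28%.
Rohan's side now holds 28% of Greywick, not > 50%, so Rohan still does not control Greywick.
After the transaction, Rohan's side holds 23% + 12% = 35% of Vantage, not > 50%, so Rohan still does not control Vantage.
No new person acquires control, so the clause is not triggered.

No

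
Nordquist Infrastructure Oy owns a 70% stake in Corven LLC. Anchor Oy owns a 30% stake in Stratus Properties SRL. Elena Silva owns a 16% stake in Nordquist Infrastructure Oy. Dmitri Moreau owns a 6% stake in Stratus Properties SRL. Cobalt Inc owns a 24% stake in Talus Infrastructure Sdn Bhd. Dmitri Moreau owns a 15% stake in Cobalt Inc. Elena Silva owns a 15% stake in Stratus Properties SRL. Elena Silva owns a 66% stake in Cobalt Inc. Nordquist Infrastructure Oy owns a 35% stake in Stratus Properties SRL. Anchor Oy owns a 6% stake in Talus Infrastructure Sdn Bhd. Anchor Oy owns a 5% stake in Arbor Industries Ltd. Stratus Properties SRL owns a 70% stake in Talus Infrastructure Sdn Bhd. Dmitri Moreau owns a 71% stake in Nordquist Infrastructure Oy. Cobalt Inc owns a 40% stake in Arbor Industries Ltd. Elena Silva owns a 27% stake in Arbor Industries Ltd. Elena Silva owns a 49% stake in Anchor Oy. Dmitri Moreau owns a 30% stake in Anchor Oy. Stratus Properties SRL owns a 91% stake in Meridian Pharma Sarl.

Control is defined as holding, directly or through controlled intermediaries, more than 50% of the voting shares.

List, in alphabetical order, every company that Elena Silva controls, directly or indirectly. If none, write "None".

Arbor Industries Ltd, Cobalt Inc

Elena holds 66% of Cobalt, so Elena controls Cobalt.
Elena and Cobalt together hold 27% + 40% = 67% of Arbor, so Elena controls Arbor.
No other company's threshold is met.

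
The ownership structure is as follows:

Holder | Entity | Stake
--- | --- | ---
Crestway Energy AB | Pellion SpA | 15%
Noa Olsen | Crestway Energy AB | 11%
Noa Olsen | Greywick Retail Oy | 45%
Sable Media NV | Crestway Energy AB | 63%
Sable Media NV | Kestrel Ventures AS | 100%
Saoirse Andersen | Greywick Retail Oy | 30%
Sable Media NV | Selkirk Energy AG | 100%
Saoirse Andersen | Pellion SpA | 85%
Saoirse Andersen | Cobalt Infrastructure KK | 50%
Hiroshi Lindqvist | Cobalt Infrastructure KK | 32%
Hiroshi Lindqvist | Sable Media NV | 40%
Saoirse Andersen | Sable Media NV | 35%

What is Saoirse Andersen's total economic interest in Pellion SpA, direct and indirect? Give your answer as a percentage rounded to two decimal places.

Saoirse reaches Pellion along 2 paths.
Via Sable → Crestway: 35% × 63% × 15% = 3.3075%.
Direct stake: 85% = 85%.
Total: 3.3075% + 85% = 88.3075%.
Rounded: 88.31%.

88.31%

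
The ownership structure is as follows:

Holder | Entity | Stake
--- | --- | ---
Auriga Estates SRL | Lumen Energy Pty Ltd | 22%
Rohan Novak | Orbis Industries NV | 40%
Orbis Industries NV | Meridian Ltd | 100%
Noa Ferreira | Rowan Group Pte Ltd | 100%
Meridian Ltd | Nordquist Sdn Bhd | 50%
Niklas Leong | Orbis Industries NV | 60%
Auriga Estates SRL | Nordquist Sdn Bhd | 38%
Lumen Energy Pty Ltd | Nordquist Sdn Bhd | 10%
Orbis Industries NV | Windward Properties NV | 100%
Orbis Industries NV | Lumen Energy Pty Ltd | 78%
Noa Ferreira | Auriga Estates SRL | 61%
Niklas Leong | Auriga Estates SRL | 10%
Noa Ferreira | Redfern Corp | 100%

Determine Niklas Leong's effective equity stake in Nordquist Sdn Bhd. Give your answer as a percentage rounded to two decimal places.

38.70%

Niklas reaches Nordquist along 4 paths.
Via Auriga: 10% × 38% = 3.8%.
Via Orbis → Meridian: 60% × 100% × 50% = 30%.
Via Orbis → Lumen: 60% × 78% × 10% = 4.68%.
Via Auriga → Lumen: 10% × 22% × 10% = 0.22%.
Total: 3.8% + 30% + 4.68% + 0.22% = 38.7%.
Rounded: 38.70%.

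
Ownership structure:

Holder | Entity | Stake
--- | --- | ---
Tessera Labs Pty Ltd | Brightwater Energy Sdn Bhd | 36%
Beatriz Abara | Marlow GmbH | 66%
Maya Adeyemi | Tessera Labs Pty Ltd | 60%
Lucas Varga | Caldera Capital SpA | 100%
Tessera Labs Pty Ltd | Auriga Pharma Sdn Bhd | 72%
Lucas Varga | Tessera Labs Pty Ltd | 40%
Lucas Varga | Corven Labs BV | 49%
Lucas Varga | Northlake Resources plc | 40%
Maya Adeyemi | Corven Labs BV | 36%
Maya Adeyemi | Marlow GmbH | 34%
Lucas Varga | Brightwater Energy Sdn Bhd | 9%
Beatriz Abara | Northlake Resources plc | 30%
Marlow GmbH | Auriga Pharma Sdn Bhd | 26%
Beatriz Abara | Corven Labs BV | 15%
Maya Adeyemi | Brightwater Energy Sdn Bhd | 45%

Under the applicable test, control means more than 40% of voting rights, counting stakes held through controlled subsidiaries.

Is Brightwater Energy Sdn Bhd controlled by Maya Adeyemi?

Maya holds 60% of Tessera, so Maya controls Tessera.
Tessera and Maya together hold 36% + 45% = 81% of Brightwater, so Maya controls Brightwater.

Yes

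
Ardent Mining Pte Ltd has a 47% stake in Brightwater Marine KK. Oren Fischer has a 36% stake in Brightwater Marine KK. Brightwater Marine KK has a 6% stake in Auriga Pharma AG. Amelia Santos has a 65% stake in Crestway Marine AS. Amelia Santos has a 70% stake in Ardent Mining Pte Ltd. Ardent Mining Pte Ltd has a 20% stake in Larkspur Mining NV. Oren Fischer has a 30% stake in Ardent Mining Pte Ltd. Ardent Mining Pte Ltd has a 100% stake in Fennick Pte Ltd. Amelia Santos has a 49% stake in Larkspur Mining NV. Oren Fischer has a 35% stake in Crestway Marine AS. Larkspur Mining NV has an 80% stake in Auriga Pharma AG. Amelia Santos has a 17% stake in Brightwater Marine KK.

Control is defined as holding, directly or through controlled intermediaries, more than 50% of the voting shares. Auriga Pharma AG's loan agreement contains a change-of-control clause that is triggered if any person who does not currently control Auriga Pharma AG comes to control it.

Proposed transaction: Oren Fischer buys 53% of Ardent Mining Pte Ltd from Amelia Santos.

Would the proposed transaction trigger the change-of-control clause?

The purchase adds only to Oren's holdings (Amelia's stake shrinks), so Oren is the only person who could newly come to control Auriga.
Oren's largest direct stake is 36% in Brightwater, which does not meet the threshold, so Oren controls no company.
Neither Oren nor any entity Oren controls holds any voting interest in Auriga.
So before the transaction, Oren does not control Auriga.
After the purchase, Oren's direct stake in Ardent rises to 30% + 53% = 83%, and Amelia's stake falls to 17%.
Oren holds 83% of Ardent, so Oren controls Ardent.
Ardent holds 100% of Fennick, so Oren controls Fennick.
Oren and Ardent together hold 36% + 47% = 83% of Brightwater, so Oren controls Brightwater.
After the transaction, Oren's side holds 6% of Auriga, not > 50%, so Oren still does not control Auriga.
No new person acquires control, so the clause is not triggered.

No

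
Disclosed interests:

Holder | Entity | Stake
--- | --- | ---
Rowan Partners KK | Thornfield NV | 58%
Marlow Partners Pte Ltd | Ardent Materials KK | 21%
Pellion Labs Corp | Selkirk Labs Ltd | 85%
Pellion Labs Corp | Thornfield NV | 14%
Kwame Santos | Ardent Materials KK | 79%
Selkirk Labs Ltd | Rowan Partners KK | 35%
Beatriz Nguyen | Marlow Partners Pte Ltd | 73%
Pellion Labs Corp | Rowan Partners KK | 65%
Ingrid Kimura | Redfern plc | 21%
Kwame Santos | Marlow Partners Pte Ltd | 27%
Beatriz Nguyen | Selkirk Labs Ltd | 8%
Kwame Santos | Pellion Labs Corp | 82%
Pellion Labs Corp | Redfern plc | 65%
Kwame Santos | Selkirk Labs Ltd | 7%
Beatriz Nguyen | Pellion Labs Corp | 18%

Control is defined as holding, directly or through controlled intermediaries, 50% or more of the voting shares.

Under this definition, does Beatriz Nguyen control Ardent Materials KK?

No

Beatriz holds 73% of Marlow, so Beatriz controls Marlow.
In Ardent, Beatriz's side holds only 21%, not ≥ 50%.
So Beatriz does not control Ardent.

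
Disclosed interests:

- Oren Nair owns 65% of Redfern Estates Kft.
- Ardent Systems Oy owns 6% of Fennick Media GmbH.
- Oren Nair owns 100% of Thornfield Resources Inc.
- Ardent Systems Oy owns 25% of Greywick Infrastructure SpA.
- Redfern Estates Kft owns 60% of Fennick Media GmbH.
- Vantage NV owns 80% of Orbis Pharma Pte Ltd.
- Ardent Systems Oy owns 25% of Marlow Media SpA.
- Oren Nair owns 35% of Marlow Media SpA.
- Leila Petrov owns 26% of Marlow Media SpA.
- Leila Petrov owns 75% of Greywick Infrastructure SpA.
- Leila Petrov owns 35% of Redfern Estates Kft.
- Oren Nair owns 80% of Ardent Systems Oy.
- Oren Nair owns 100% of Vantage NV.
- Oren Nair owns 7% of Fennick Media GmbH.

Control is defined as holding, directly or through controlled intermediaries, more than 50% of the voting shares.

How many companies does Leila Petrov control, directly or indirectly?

1

Leila holds 75% of Greywick, so Leila controls Greywick.
No other company's threshold is met.
Leila controls 1 company.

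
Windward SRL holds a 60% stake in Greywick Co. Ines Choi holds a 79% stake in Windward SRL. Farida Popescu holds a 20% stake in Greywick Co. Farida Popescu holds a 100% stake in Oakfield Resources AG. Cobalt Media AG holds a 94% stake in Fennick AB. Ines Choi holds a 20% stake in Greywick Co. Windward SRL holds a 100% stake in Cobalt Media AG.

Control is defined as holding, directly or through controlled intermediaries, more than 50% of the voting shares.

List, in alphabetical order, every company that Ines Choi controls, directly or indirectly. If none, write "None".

Ines holds 79% of Windward, so Ines controls Windward.
Windward holds 100% of Cobalt, so Ines controls Cobalt.
Cobalt holds 94% of Fennick, so Ines controls Fennick.
Windward and Ines together hold 60% + 20% = 80% of Greywick, so Ines controls Greywick.
No other company's threshold is met.

Cobalt Media AG, Fennick AB, Greywick Co, Windward SRL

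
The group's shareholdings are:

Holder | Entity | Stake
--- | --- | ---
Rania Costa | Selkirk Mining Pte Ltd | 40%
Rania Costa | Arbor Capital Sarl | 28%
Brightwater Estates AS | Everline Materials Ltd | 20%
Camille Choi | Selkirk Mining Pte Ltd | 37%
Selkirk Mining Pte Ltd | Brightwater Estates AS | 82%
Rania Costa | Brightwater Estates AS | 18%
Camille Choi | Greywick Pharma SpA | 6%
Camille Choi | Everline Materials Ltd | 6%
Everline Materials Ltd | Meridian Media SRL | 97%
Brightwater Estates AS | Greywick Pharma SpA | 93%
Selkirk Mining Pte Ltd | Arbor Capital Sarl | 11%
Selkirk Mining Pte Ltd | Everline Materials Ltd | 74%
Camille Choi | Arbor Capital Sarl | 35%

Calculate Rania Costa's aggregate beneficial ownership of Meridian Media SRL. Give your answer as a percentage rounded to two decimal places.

38.57%

Rania reaches Meridian along 3 paths.
Via Selkirk → Brightwater → Everline: 40% × 82% × 20% × 97% = 6.3632%.
Via Brightwater → Everline: 18% × 20% × 97% = 3.492%.
Via Selkirk → Everline: 40% × 74% × 97% = 28.712%.
Total: 6.3632% + 3.492% + 28.712% = 38.5672%.
Rounded: 38.57%.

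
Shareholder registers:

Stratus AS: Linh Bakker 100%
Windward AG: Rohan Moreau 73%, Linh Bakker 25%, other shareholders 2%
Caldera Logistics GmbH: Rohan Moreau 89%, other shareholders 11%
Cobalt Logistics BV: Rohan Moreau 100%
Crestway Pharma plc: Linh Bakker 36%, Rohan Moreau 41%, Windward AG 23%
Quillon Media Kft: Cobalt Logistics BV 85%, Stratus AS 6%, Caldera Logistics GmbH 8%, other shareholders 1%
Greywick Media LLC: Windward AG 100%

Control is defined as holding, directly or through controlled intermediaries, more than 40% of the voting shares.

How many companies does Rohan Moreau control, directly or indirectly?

6

Rohan holds 73% of Windward, so Rohan controls Windward.
Rohan holds 89% of Caldera, so Rohan controls Caldera.
Rohan holds 100% of Cobalt, so Rohan controls Cobalt.
Rohan and Windward together hold 41% + 23% = 64% of Crestway, so Rohan controls Crestway.
Cobalt and Caldera together hold 85% + 8% = 93% of Quillon, so Rohan controls Quillon.
Windward holds 100% of Greywick, so Rohan controls Greywick.
No other company's threshold is met.
Rohan controls 6 companies.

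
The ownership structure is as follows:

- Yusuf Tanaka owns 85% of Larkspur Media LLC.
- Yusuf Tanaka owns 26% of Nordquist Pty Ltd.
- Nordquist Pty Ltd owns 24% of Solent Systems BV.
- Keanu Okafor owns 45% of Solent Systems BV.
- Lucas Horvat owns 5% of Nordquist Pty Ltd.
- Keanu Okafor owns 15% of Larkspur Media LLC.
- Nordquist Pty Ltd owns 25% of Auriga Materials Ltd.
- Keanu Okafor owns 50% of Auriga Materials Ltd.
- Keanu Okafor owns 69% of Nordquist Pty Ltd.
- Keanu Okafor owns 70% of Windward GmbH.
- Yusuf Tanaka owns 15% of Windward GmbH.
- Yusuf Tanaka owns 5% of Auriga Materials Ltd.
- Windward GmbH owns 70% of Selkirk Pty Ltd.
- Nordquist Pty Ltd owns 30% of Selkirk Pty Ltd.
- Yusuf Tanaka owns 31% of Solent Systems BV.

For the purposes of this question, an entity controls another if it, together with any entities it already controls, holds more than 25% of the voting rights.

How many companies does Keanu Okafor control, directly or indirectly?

Keanu holds 70% of Windward, so Keanu controls Windward.
Keanu holds 69% of Nordquist, so Keanu controls Nordquist.
Keanu and Nordquist together hold 50% + 25% = 75% of Auriga, so Keanu controls Auriga.
Windward and Nordquist together hold 70% + 30% = 100% of Selkirk, so Keanu controls Selkirk.
Keanu and Nordquist together hold 45% + 24% = 69% of Solent, so Keanu controls Solent.
No other company's threshold is met.
Keanu controls 5 companies.

5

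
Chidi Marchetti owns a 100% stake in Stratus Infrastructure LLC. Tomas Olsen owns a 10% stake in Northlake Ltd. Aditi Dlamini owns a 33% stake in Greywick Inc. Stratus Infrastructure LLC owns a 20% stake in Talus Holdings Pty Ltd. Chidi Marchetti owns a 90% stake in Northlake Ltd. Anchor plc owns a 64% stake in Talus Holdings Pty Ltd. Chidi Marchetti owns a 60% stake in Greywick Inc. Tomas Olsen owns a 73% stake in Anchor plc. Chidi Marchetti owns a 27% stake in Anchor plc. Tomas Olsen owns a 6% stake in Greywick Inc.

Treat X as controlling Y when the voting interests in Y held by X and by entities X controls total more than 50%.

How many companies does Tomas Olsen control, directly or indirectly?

Tomas holds 73% of Anchor, so Tomas controls Anchor.
Anchor holds 64% of Talus, so Tomas controls Talus.
No other company's threshold is met.
Tomas controls 2 companies.

2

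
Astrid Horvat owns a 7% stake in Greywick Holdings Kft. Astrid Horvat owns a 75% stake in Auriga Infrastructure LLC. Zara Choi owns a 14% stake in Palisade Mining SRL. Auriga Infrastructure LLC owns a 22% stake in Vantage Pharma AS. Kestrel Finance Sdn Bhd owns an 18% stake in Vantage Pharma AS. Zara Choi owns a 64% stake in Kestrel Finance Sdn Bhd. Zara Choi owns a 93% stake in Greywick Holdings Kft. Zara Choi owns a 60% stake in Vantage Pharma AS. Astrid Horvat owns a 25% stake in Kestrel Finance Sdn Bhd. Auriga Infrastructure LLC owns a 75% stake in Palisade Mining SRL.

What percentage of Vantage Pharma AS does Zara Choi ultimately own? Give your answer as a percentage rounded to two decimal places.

71.52%

Zara reaches Vantage along 2 paths.
Direct stake: 60% = 60%.
Via Kestrel: 64% × 18% = 11.52%.
Total: 60% + 11.52% = 71.52%.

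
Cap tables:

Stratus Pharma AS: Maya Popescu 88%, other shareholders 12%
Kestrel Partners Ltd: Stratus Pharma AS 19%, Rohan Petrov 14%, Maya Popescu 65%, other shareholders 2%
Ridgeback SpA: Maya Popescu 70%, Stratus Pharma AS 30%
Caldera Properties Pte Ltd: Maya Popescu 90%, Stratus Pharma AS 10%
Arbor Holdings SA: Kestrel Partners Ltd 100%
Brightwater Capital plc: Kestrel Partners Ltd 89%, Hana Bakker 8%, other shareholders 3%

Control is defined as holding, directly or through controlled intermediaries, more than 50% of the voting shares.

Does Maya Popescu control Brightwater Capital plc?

Yes

Maya holds 88% of Stratus, so Maya controls Stratus.
Stratus and Maya together hold 19% + 65% = 84% of Kestrel, so Maya controls Kestrel.
Kestrel holds 89% of Brightwater, so Maya controls Brightwater.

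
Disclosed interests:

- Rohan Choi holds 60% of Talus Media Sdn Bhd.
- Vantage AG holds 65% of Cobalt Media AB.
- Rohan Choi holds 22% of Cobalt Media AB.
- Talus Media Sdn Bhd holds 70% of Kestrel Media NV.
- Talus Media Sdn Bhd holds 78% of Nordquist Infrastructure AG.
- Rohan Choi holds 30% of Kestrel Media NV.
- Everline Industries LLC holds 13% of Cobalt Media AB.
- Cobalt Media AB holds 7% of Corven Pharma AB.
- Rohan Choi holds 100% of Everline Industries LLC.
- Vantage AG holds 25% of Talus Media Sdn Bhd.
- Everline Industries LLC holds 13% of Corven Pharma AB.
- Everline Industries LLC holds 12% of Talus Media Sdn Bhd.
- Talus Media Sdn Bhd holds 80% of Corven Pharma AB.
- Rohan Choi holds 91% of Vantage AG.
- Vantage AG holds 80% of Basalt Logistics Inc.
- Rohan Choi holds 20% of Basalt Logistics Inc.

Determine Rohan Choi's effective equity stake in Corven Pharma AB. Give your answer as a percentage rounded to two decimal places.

95.39%

Rohan reaches Corven along 7 paths.
Via Everline: 100% × 13% = 13%.
Via Cobalt: 22% × 7% = 1.54%.
Via Vantage → Cobalt: 91% × 65% × 7% = 4.1405%.
Via Everline → Cobalt: 100% × 13% × 7% = 0.91%.
Via Vantage → Talus: 91% × 25% × 80% = 18.2%.
Via Everline → Talus: 100% × 12% × 80% = 9.6%.
Via Talus: 60% × 80% = 48%.
Total: 13% + 1.54% + 4.1405% + 0.91% + 18.2% + 9.6% + 48% = 95.3905%.
Rounded: 95.39%.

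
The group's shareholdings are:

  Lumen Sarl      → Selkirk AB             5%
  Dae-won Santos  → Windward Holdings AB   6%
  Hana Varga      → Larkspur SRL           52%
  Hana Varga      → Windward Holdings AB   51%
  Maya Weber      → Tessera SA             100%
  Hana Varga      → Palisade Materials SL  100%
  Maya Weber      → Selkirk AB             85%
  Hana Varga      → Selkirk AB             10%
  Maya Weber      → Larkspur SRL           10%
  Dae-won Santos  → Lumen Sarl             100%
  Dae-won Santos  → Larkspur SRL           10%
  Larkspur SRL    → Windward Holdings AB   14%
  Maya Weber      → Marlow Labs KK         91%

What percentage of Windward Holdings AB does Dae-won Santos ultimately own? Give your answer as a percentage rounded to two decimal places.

Dae-won reaches Windward along 2 paths.
Via Larkspur: 10% × 14% = 1.4%.
Direct stake: 6% = 6%.
Total: 1.4% + 6% = 7.4%.
Rounded: 7.40%.

7.40%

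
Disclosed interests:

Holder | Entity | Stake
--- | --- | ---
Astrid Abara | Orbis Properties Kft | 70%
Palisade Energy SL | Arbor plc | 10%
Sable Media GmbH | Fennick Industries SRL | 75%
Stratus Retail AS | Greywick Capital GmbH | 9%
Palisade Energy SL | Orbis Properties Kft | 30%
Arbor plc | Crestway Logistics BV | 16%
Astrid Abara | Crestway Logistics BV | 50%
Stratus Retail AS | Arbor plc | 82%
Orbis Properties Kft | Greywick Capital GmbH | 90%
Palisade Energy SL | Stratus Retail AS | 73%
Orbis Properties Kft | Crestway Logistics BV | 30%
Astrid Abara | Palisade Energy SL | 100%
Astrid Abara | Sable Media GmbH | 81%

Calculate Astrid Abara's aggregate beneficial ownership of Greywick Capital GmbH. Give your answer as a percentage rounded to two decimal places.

Astrid reaches Greywick along 3 paths.
Via Orbis: 70% × 90% = 63%.
Via Palisade → Orbis: 100% × 30% × 90% = 27%.
Via Palisade → Stratus: 100% × 73% × 9% = 6.57%.
Total: 63% + 27% + 6.57% = 96.57%.

96.57%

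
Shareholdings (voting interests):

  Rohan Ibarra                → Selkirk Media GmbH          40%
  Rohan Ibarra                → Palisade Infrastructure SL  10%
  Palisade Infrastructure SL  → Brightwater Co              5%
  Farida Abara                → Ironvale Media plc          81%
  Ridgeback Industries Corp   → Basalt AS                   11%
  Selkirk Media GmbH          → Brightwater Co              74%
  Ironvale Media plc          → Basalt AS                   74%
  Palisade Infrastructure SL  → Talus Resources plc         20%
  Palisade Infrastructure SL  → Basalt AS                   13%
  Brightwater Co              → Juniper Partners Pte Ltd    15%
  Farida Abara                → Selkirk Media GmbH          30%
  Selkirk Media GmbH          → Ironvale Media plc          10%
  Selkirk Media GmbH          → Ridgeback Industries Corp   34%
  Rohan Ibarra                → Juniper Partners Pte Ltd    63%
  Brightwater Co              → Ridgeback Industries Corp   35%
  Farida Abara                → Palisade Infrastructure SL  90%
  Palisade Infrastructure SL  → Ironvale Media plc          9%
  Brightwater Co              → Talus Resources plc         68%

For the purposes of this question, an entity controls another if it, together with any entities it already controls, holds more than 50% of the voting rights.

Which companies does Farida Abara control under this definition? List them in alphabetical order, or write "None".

Basalt AS, Ironvale Media plc, Palisade Infrastructure SL

Farida holds 90% of Palisade, so Farida controls Palisade.
Farida and Palisade together hold 81% + 9% = 90% of Ironvale, so Farida controls Ironvale.
Ironvale and Palisade together hold 74% + 13% = 87% of Basalt, so Farida controls Basalt.
No other company's threshold is met.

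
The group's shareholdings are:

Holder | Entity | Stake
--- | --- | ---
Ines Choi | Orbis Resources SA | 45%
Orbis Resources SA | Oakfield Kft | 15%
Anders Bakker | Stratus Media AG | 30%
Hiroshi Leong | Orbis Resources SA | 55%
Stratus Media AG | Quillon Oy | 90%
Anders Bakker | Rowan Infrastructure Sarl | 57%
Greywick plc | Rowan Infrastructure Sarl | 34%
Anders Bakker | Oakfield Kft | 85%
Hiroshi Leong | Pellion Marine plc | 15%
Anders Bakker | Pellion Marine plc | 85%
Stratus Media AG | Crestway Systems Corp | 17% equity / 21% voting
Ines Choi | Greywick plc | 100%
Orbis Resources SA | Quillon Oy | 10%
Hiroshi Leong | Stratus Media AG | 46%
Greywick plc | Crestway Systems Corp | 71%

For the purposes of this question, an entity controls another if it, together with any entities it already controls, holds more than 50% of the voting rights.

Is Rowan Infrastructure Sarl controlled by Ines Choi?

Ines holds 100% of Greywick, so Ines controls Greywick.
Greywick holds 71% of Crestway, so Ines controls Crestway.
In Rowan, Ines's side holds only 34%, not > 50%.
So Ines does not control Rowan.

No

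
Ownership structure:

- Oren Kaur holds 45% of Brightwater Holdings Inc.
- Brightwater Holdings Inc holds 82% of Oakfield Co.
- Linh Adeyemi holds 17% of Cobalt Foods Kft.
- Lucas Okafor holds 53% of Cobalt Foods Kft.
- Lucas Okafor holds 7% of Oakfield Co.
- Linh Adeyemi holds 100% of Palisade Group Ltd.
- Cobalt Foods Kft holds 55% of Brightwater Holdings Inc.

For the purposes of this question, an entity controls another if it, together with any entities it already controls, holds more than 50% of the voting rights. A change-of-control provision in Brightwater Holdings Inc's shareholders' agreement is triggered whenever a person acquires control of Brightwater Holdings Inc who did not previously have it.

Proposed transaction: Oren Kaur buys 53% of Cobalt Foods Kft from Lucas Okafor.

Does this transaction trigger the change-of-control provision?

The purchase adds only to Oren's holdings (Lucas's stake shrinks), so Oren is the only person who could newly come to control Brightwater.
Oren's largest direct stake is 45% in Brightwater, which does not meet the threshold, so Oren controls no company.
In Brightwater, Oren's side holds only 45%, not > 50%.
So before the transaction, Oren does not control Brightwater.
After the purchase, Oren holds 53% of Cobalt directly, and Lucas's stake falls to 0%.
Oren holds 53% of Cobalt, so Oren controls Cobalt.
Cobalt and Oren together hold 55% + 45% = 100% of Brightwater, so Oren controls Brightwater.
Oren did not control Brightwater before and does after, so the clause is triggered.

Yes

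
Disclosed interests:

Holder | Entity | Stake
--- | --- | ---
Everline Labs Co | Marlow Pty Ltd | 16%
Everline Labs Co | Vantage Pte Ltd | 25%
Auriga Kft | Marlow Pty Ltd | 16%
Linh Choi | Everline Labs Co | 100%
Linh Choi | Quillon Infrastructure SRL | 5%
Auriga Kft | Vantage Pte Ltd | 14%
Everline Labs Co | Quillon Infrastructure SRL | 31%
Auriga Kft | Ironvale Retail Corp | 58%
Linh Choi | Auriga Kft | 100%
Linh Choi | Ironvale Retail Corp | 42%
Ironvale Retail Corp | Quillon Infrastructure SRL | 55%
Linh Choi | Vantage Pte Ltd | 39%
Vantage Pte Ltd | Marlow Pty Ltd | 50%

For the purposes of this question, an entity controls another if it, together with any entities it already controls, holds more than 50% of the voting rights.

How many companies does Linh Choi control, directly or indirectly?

Linh holds 100% of Everline, so Linh controls Everline.
Linh holds 100% of Auriga, so Linh controls Auriga.
Linh and Auriga together hold 42% + 58% = 100% of Ironvale, so Linh controls Ironvale.
Linh and Everline and Auriga together hold 39% + 25% + 14% = 78% of Vantage, so Linh controls Vantage.
Everline and Ironvale and Linh together hold 31% + 55% + 5% = 91% of Quillon, so Linh controls Quillon.
Everline and Auriga and Vantage together hold 16% + 16% + 50% = 82% of Marlow, so Linh controls Marlow.
Linh controls 6 companies.

6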